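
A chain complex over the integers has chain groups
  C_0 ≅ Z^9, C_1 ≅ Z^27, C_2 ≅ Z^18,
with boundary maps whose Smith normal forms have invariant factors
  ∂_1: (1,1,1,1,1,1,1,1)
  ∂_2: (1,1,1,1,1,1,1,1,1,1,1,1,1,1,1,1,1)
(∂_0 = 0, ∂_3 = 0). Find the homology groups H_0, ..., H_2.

H_0: b_0 = 9 − 0 − 8 = 1; torsion from ∂_1 factors > 1: none. So H_0 = Z.
H_1: b_1 = 27 − 8 − 17 = 2; torsion from ∂_2 factors > 1: none. So H_1 = Z^2.
H_2: b_2 = 18 − 17 − 0 = 1; torsion from ∂_3 factors > 1: none. So H_2 = Z.

H_0 = Z,  H_1 = Z^2,  H_2 = Z.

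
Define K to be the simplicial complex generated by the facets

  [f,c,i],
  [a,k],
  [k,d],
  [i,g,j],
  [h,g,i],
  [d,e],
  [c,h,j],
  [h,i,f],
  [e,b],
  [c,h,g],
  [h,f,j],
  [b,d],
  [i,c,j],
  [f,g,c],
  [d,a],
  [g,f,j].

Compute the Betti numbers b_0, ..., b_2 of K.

b_0 = 2, b_1 = 2, b_2 = 0.

Order the vertices as a < b < c < d < e < f < g < h < i < j < k. Listing each simplex with vertices in this order, K has dimension 2 with simplices:

  0-simplices (11): a, b, c, d, e, f, g, h, i, j, k
  1-simplices (21): ad, ak, bd, be, cf, cg, ch, ci, cj, de, dk, fg, fh, fi, fj, gh, gi, gj, hi, hj, ij
  2-simplices (10): cfg, cfi, cgh, chj, cij, fgj, fhi, fhj, ghi, gij

Hence C_0 ≅ Z^11, C_1 ≅ Z^21, C_2 ≅ Z^10.

∂_1: C_1 → C_0 is given by ∂[p,q] = [q] − [p]. For instance
  ∂cf = f − c.
The resulting 11×21 matrix has rank 9, and its Smith normal form has invariant factors (1,1,1,1,1,1,1,1,1).

Boundary ∂_2: C_2 → C_1 sends each 2-simplex [p,q,r] to [q,r] − [p,r] + [p,q]. For instance
  ∂fgj = gj − fj + fg,
  ∂fhi = hi − fi + fh.
The 21×10 boundary matrix has rank 10 and Smith normal form diag(1,1,1,1,1,1,1,1,1,2).

Computing H_k = (kernel of ∂_k) / (image of ∂_{k+1}):

  H_0: rank C_0 − rank ∂_1 = 11 − 9 = 2, and the invariant factors of ∂_1 are all 1, so H_0 = Z^2.
  H_1: rank ker ∂_1 − rank ∂_2 = (21 − 9) − 10 = 2, and ∂_2 has invariant factor 2 > 1, so H_1 = Z^2 ⊕ Z_2.
  H_2: rank ker ∂_2 − rank ∂_3 = (10 − 10) − 0 = 0, and there is no ∂_3, so H_2 = 0.

As a check, the Euler characteristic is 11 − 21 + 10 = 0, which agrees with 2 − 2 + 0 = 0.

Hence the Betti numbers are b_0 = 2, b_1 = 2, b_2 = 0.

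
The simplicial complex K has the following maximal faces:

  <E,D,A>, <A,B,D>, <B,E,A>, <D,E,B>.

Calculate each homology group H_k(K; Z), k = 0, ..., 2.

K has 4 vertices, 6 edges, 4 triangles.
rank ∂_0 = 0, rank ∂_1 = 3 ⇒ b_0 = 4 − 0 − 3 = 1; all invariant factors of ∂_1 are 1 so no torsion. So H_0 = Z.
rank ∂_1 = 3, rank ∂_2 = 3 ⇒ b_1 = 6 − 3 − 3 = 0; all invariant factors of ∂_2 are 1 so no torsion. So H_1 = 0.
rank ∂_2 = 3, rank ∂_3 = 0 ⇒ b_2 = 4 − 3 − 0 = 1. So H_2 = Z.

H_0 ≅ Z,  H_1 = 0,  H_2 ≅ Z.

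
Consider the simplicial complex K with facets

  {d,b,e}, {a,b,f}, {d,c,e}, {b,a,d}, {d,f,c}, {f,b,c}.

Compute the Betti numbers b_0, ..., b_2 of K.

b_0 = 1, b_1 = 1, b_2 = 0.

Order the vertices as a < b < c < d < e < f. Listing each simplex with vertices in this order, K has dimension 2 with simplices:

  0-simplices (6): a, b, c, d, e, f
  1-simplices (12): ab, ad, af, bc, bd, be, bf, cd, ce, cf, de, df
  2-simplices (6): abd, abf, bcf, bde, cde, cdf

Hence C_0 ≅ Z^6, C_1 ≅ Z^12, C_2 ≅ Z^6.

The boundary map ∂_1: C_1 → C_0 sends each edge [p,q] (with p < q) to q − p.
As a 6×12 matrix over Z this has rank 5, with invariant factors (1,1,1,1,1).

Boundary ∂_2: C_2 → C_1 maps a triangle to the signed sum of its edges. For instance
  ∂bde = de − be + bd,
  ∂cde = de − ce + cd.
The resulting 12×6 matrix has rank 6, and its Smith normal form has invariant factors (1,1,1,1,1,1).

From H_k ≅ ker(∂_k) / im(∂_{k+1}) we obtain:

  H_0: rank C_0 − rank ∂_1 = 6 − 5 = 1, and the invariant factors of ∂_1 are all 1, so H_0 = Z.
  H_1: rank ker ∂_1 − rank ∂_2 = (12 − 5) − 6 = 1, and the invariant factors of ∂_2 are all 1, so H_1 = Z.
  H_2: rank ker ∂_2 − rank ∂_3 = (6 − 6) − 0 = 0, and there is no ∂_3, so H_2 = 0.

As a check, the Euler characteristic is 6 − 12 + 6 = 0, which agrees with 1 − 1 + 0 = 0.

Hence the Betti numbers are b_0 = 1, b_1 = 1, b_2 = 0.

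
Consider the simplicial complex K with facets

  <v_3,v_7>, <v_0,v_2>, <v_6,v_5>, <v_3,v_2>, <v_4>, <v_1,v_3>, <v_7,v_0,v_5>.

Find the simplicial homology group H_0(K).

H_0 = Z^2.

Fix the vertex order v_0 < v_1 < v_2 < v_3 < v_4 < v_5 < v_6 < v_7 and write every simplex with vertices in increasing order. Then dim K = 2 and the simplices of K are:

  0-simplices (8): [v_0], [v_1], [v_2], [v_3], [v_4], [v_5], [v_6], [v_7]
  1-simplices (8): [v_0,v_2], [v_0,v_5], [v_0,v_7], [v_1,v_3], [v_2,v_3], [v_3,v_7], [v_5,v_6], [v_5,v_7]
  2-simplices (1): [v_0,v_5,v_7]

so the chain groups are C_0 ≅ Z^8, C_1 ≅ Z^8, C_2 ≅ Z^1.

The boundary map ∂_1: C_1 → C_0 maps an edge to its endpoints' difference, ∂[p,q] = q − p.
The 8×8 boundary matrix has rank 6 and Smith normal form diag(1,1,1,1,1,1).

The boundary map ∂_2: C_2 → C_1 maps a triangle to the signed sum of its edges. For instance
  ∂[v_0,v_5,v_7] = [v_5,v_7] − [v_0,v_7] + [v_0,v_5].
As a 8×1 matrix over Z this has rank 1, with invariant factors (1).

Now H_k = ker ∂_k / im ∂_{k+1}, so:

  H_0: rank C_0 − rank ∂_1 = 8 − 6 = 2, and the invariant factors of ∂_1 are all 1, so H_0 ≅ Z^2.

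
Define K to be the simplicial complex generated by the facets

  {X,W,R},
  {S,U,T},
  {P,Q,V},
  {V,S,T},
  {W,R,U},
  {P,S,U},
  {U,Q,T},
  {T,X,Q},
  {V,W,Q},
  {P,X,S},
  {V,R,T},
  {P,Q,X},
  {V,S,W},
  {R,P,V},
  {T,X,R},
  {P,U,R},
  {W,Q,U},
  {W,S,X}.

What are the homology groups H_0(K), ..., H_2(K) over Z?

H_0 = Z,  H_1 = Z^2,  H_2 = Z.

Take the total order P < Q < R < S < T < U < V < W < X on the vertex set. Then K (dimension 2) consists of the simplices:

  0-simplices (9): P, Q, R, S, T, U, V, W, X
  1-simplices (27): PQ, PR, PS, PU, PV, PX, QT, QU, QV, QW, QX, RT, RU, RV, RW, RX, ST, SU, SV, SW, SX, TU, TV, TX, UW, VW, WX
  2-simplices (18): PQV, PQX, PRU, PRV, PSU, PSX, QTU, QTX, QUW, QVW, RTV, RTX, RUW, RWX, STU, STV, SVW, SWX

Hence C_0 ≅ Z^9, C_1 ≅ Z^27, C_2 ≅ Z^18.

∂_1: C_1 → C_0 maps an edge to its endpoints' difference, ∂[p,q] = q − p. For instance
  ∂PQ = Q − P.
The resulting 9×27 matrix has rank 8, and its Smith normal form has invariant factors (1,1,1,1,1,1,1,1).

The boundary map ∂_2: C_2 → C_1 maps a triangle to the signed sum of its edges. For instance
  ∂PQX = QX − PX + PQ,
  ∂PSU = SU − PU + PS.
This gives a 27×18 integer matrix of rank 17; reducing to Smith normal form yields diagonal entries (1,1,1,1,1,1,1,1,1,1,1,1,1,1,1,1,1).

Computing H_k = (kernel of ∂_k) / (image of ∂_{k+1}):

  H_0: rank C_0 − rank ∂_1 = 9 − 8 = 1, and the invariant factors of ∂_1 are all 1, so H_0 = Z.
  H_1: rank ker ∂_1 − rank ∂_2 = (27 − 8) − 17 = 2, and the invariant factors of ∂_2 are all 1, so H_1 = Z^2.
  H_2: rank ker ∂_2 − rank ∂_3 = (18 − 17) − 0 = 1, and there is no ∂_3, so H_2 = Z.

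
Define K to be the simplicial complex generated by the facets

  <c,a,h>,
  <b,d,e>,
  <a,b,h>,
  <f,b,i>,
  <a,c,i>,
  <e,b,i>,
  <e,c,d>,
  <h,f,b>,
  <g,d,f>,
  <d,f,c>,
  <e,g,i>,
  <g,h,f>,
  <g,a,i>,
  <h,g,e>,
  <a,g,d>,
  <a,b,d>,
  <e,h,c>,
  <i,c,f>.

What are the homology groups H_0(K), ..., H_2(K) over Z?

H_0 ≅ Z,  H_1 ≅ Z^2,  H_2 ≅ Z.

Order the vertices as a < b < c < d < e < f < g < h < i. Listing each simplex with vertices in this order, K has dimension 2 with simplices:

  0-simplices (9): a, b, c, d, e, f, g, h, i
  1-simplices (27): ab, ac, ad, ag, ah, ai, bd, be, bf, bh, bi, cd, ce, cf, ch, ci, de, df, dg, eg, eh, ei, fg, fh, fi, gh, gi
  2-simplices (18): abd, abh, ach, aci, adg, agi, bde, bei, bfh, bfi, cde, cdf, ceh, cfi, dfg, egh, egi, fgh

so the chain groups are C_0 ≅ Z^9, C_1 ≅ Z^27, C_2 ≅ Z^18.

Boundary ∂_1: C_1 → C_0 sends each edge [p,q] (with p < q) to q − p.
The resulting 9×27 matrix has rank 8, and its Smith normal form has invariant factors (1,1,1,1,1,1,1,1).

∂_2: C_2 → C_1 acts by ∂[p,q,r] = [q,r] − [p,r] + [p,q]. For instance
  ∂ceh = eh − ch + ce,
  ∂dfg = fg − dg + df.
The 27×18 boundary matrix has rank 17 and Smith normal form diag(1,1,1,1,1,1,1,1,1,1,1,1,1,1,1,1,1).

Now H_k = ker ∂_k / im ∂_{k+1}, so:

  H_0: rank C_0 − rank ∂_1 = 9 − 8 = 1, and the invariant factors of ∂_1 are all 1, so H_0 = Z.
  H_1: rank ker ∂_1 − rank ∂_2 = (27 − 8) − 17 = 2, and the invariant factors of ∂_2 are all 1, so H_1 = Z^2.
  H_2: rank ker ∂_2 − rank ∂_3 = (18 − 17) − 0 = 1, and there is no ∂_3, so H_2 = Z.

As a check, the Euler characteristic is 9 − 27 + 18 = 0, which agrees with 1 − 2 + 1 = 0.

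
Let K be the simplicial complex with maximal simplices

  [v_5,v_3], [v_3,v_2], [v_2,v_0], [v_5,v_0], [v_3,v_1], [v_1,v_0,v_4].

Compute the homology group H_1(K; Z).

Fix the vertex order v_0 < v_1 < v_2 < v_3 < v_4 < v_5 and write every simplex with vertices in increasing order. Then dim K = 2 and the simplices of K are:

  0-simplices (6): [v_0], [v_1], [v_2], [v_3], [v_4], [v_5]
  1-simplices (8): [v_0,v_1], [v_0,v_2], [v_0,v_4], [v_0,v_5], [v_1,v_3], [v_1,v_4], [v_2,v_3], [v_3,v_5]
  2-simplices (1): [v_0,v_1,v_4]

Hence C_0 ≅ Z^6, C_1 ≅ Z^8, C_2 ≅ Z^1.

Boundary ∂_1: C_1 → C_0 is given by ∂[p,q] = [q] − [p]. For instance
  ∂[v_0,v_1] = [v_1] − [v_0].
As a 6×8 matrix over Z this has rank 5, with invariant factors (1,1,1,1,1).

The boundary map ∂_2: C_2 → C_1 sends each 2-simplex [p,q,r] to [q,r] − [p,r] + [p,q]. For instance
  ∂[v_0,v_1,v_4] = [v_1,v_4] − [v_0,v_4] + [v_0,v_1].
This gives a 8×1 integer matrix of rank 1; reducing to Smith normal form yields diagonal entries (1).

Computing H_k = (kernel of ∂_k) / (image of ∂_{k+1}):

  H_1: rank ker ∂_1 − rank ∂_2 = (8 − 5) − 1 = 2, and the invariant factors of ∂_2 are all 1, so H_1 = Z^2.

H_1 = Z^2.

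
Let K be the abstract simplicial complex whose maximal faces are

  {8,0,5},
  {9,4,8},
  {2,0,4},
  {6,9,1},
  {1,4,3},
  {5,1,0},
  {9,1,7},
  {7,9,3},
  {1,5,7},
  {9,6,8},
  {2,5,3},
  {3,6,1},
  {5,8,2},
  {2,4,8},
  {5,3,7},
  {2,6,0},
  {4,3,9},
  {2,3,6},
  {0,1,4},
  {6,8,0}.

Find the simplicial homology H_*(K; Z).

H_0 ≅ Z,  H_1 ≅ Z ⊕ Z_2,  H_2 = 0.

K has 10 vertices, 30 edges, 20 triangles.
rank ∂_0 = 0, rank ∂_1 = 9 ⇒ b_0 = 10 − 0 − 9 = 1; all invariant factors of ∂_1 are 1 so no torsion. So H_0 ≅ Z.
rank ∂_1 = 9, rank ∂_2 = 20 ⇒ b_1 = 30 − 9 − 20 = 1; ∂_2 has invariant factor(s) [2] giving torsion. So H_1 ≅ Z ⊕ Z_2.
rank ∂_2 = 20, rank ∂_3 = 0 ⇒ b_2 = 20 − 20 − 0 = 0. So H_2 ≅ 0.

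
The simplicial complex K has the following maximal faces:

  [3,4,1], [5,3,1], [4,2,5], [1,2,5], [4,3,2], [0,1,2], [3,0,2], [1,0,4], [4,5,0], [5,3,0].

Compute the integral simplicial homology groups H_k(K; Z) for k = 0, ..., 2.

H_0 = Z,  H_1 = Z/2,  H_2 = 0.

Take the total order 0 < 1 < 2 < 3 < 4 < 5 on the vertex set. Then K (dimension 2) consists of the simplices:

  0-simplices (6): [0], [1], [2], [3], [4], [5]
  1-simplices (15): [0,1], [0,2], [0,3], [0,4], [0,5], [1,2], [1,3], [1,4], [1,5], [2,3], [2,4], [2,5], [3,4], [3,5], [4,5]
  2-simplices (10): [0,1,2], [0,1,4], [0,2,3], [0,3,5], [0,4,5], [1,2,5], [1,3,4], [1,3,5], [2,3,4], [2,4,5]

Hence C_0 ≅ Z^6, C_1 ≅ Z^15, C_2 ≅ Z^10.

The boundary map ∂_1: C_1 → C_0 sends each edge [p,q] (with p < q) to q − p. For instance
  ∂[1,5] = [5] − [1].
The 6×15 boundary matrix has rank 5 and Smith normal form diag(1,1,1,1,1).

Boundary ∂_2: C_2 → C_1 maps a triangle to the signed sum of its edges. For instance
  ∂[2,4,5] = [4,5] − [2,5] + [2,4],
  ∂[0,3,5] = [3,5] − [0,5] + [0,3].
As a 15×10 matrix over Z this has rank 10, with invariant factors (1,1,1,1,1,1,1,1,1,2).

From H_k ≅ ker(∂_k) / im(∂_{k+1}) we obtain:

  H_0: rank C_0 − rank ∂_1 = 6 − 5 = 1, and the invariant factors of ∂_1 are all 1, so H_0 ≅ Z.
  H_1: rank ker ∂_1 − rank ∂_2 = (15 − 5) − 10 = 0, and ∂_2 has invariant factor 2 > 1, so H_1 ≅ Z/2.
  H_2: rank ker ∂_2 − rank ∂_3 = (10 − 10) − 0 = 0, and there is no ∂_3, so H_2 ≅ 0.

As a check, the Euler characteristic is 6 − 15 + 10 = 1, which agrees with 1 − 0 + 0 = 1.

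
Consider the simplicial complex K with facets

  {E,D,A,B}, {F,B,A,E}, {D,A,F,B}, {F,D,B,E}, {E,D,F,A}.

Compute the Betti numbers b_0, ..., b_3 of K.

Order the vertices as A < B < D < E < F. Listing each simplex with vertices in this order, K has dimension 3 with simplices:

  0-simplices (5): A, B, D, E, F
  1-simplices (10): AB, AD, AE, AF, BD, BE, BF, DE, DF, EF
  2-simplices (10): ABD, ABE, ABF, ADE, ADF, AEF, BDE, BDF, BEF, DEF
  3-simplices (5): ABDE, ABDF, ABEF, ADEF, BDEF

giving chain groups C_0 ≅ Z^5, C_1 ≅ Z^10, C_2 ≅ Z^10, C_3 ≅ Z^5.

∂_1: C_1 → C_0 is given by ∂[p,q] = [q] − [p].
The 5×10 boundary matrix has rank 4 and Smith normal form diag(1,1,1,1).

∂_2: C_2 → C_1 sends each 2-simplex [p,q,r] to [q,r] − [p,r] + [p,q]. For instance
  ∂ADE = DE − AE + AD,
  ∂AEF = EF − AF + AE.
The resulting 10×10 matrix has rank 6, and its Smith normal form has invariant factors (1,1,1,1,1,1).

∂_3: C_3 → C_2 sends each 3-simplex σ to the alternating sum Σ_i (−1)^i (σ with its i-th vertex removed). For instance
  ∂ABEF = BEF − AEF + ABF − ABE,
  ∂ADEF = DEF − AEF + ADF − ADE.
This gives a 10×5 integer matrix of rank 4; reducing to Smith normal form yields diagonal entries (1,1,1,1).

From H_k ≅ ker(∂_k) / im(∂_{k+1}) we obtain:

  H_0: rank C_0 − rank ∂_1 = 5 − 4 = 1, and the invariant factors of ∂_1 are all 1, so H_0 ≅ Z.
  H_1: rank ker ∂_1 − rank ∂_2 = (10 − 4) − 6 = 0, and the invariant factors of ∂_2 are all 1, so H_1 ≅ 0.
  H_2: rank ker ∂_2 − rank ∂_3 = (10 − 6) − 4 = 0, and the invariant factors of ∂_3 are all 1, so H_2 ≅ 0.
  H_3: rank ker ∂_3 − rank ∂_4 = (5 − 4) − 0 = 1, and there is no ∂_4, so H_3 ≅ Z.

Hence the Betti numbers are b_0 = 1, b_1 = 0, b_2 = 0, b_3 = 1.

b_0 = 1, b_1 = 0, b_2 = 0, b_3 = 1.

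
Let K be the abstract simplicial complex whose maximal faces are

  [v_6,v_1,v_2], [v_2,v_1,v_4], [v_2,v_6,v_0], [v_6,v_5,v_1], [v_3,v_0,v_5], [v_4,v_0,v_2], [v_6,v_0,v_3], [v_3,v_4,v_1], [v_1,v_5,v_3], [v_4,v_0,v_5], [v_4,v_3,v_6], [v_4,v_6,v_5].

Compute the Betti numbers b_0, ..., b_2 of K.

Take the total order v_0 < v_1 < v_2 < v_3 < v_4 < v_5 < v_6 on the vertex set. Then K (dimension 2) consists of the simplices:

  0-simplices (7): [v_0], [v_1], [v_2], [v_3], [v_4], [v_5], [v_6]
  1-simplices (18): (18 of them)
  2-simplices (12): (12 of them)

giving chain groups C_0 ≅ Z^7, C_1 ≅ Z^18, C_2 ≅ Z^12.

∂_1: C_1 → C_0 maps an edge to its endpoints' difference, ∂[p,q] = q − p.
As a 7×18 matrix over Z this has rank 6, with invariant factors (1,1,1,1,1,1).

∂_2: C_2 → C_1 acts by ∂[p,q,r] = [q,r] − [p,r] + [p,q]. For instance
  ∂[v_1,v_2,v_4] = [v_2,v_4] − [v_1,v_4] + [v_1,v_2],
  ∂[v_0,v_3,v_6] = [v_3,v_6] − [v_0,v_6] + [v_0,v_3].
The 18×12 boundary matrix has rank 12 and Smith normal form diag(1,1,1,1,1,1,1,1,1,1,1,2).

Reading off H_k = ker ∂_k / im ∂_{k+1}:

  H_0: rank C_0 − rank ∂_1 = 7 − 6 = 1, and the invariant factors of ∂_1 are all 1, so H_0 = Z.
  H_1: rank ker ∂_1 − rank ∂_2 = (18 − 6) − 12 = 0, and ∂_2 has invariant factor 2 > 1, so H_1 = Z/2.
  H_2: rank ker ∂_2 − rank ∂_3 = (12 − 12) − 0 = 0, and there is no ∂_3, so H_2 = 0.

As a check, the Euler characteristic is 7 − 18 + 12 = 1, which agrees with 1 − 0 + 0 = 1.
(K is a triangulation of the real projective plane RP^2.)

Hence the Betti numbers are b_0 = 1, b_1 = 0, b_2 = 0.

b_0 = 1, b_1 = 0, b_2 = 0.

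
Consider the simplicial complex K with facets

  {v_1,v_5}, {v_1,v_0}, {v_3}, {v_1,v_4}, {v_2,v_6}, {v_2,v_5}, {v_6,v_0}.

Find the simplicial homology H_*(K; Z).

We work with the vertex ordering v_0 < v_1 < v_2 < v_3 < v_4 < v_5 < v_6. The simplices of K, each written with vertices in increasing order, are:

  0-simplices (7): [v_0], [v_1], [v_2], [v_3], [v_4], [v_5], [v_6]
  1-simplices (6): [v_0,v_1], [v_0,v_6], [v_1,v_4], [v_1,v_5], [v_2,v_5], [v_2,v_6]

giving chain groups C_0 ≅ Z^7, C_1 ≅ Z^6.

Boundary ∂_1: C_1 → C_0 is given by ∂[p,q] = [q] − [p].
This gives a 7×6 integer matrix of rank 5; reducing to Smith normal form yields diagonal entries (1,1,1,1,1).

Now H_k = ker ∂_k / im ∂_{k+1}, so:

  H_0: rank C_0 − rank ∂_1 = 7 − 5 = 2, and the invariant factors of ∂_1 are all 1, so H_0 ≅ Z^2.
  H_1: rank ker ∂_1 − rank ∂_2 = (6 − 5) − 0 = 1, and there is no ∂_2, so H_1 ≅ Z.

H_0 ≅ Z^2,  H_1 ≅ Z.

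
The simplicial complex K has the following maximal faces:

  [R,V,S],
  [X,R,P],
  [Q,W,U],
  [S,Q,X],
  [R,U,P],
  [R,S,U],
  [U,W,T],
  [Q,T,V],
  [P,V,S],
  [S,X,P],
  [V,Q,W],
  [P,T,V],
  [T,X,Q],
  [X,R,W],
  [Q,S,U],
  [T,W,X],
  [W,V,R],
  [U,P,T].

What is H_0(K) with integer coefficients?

H_0 = Z.

Order the vertices as P < Q < R < S < T < U < V < W < X. Listing each simplex with vertices in this order, K has dimension 2 with simplices:

  0-simplices (9): P, Q, R, S, T, U, V, W, X
  1-simplices (27): PR, PS, PT, PU, PV, PX, QS, QT, QU, QV, QW, QX, RS, RU, RV, RW, RX, SU, SV, SX, TU, TV, TW, TX, UW, VW, WX
  2-simplices (18): PRU, PRX, PSV, PSX, PTU, PTV, QSU, QSX, QTV, QTX, QUW, QVW, RSU, RSV, RVW, RWX, TUW, TWX

giving chain groups C_0 ≅ Z^9, C_1 ≅ Z^27, C_2 ≅ Z^18.

The boundary map ∂_1: C_1 → C_0 is given by ∂[p,q] = [q] − [p].
This gives a 9×27 integer matrix of rank 8; reducing to Smith normal form yields diagonal entries (1,1,1,1,1,1,1,1).

The boundary map ∂_2: C_2 → C_1 acts by ∂[p,q,r] = [q,r] − [p,r] + [p,q]. For instance
  ∂QTX = TX − QX + QT,
  ∂QUW = UW − QW + QU.
The resulting 27×18 matrix has rank 18, and its Smith normal form has invariant factors (1,1,1,1,1,1,1,1,1,1,1,1,1,1,1,1,1,2).

Computing H_k = (kernel of ∂_k) / (image of ∂_{k+1}):

  H_0: rank C_0 − rank ∂_1 = 9 − 8 = 1, and the invariant factors of ∂_1 are all 1, so H_0 ≅ Z.

(K is a triangulation of the Klein bottle.)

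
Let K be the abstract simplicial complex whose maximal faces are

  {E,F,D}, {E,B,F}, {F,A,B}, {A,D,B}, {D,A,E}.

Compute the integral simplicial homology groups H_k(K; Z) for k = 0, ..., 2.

H_0 = Z,  H_1 = Z,  H_2 = 0.

Fix the vertex order A < B < D < E < F and write every simplex with vertices in increasing order. Then dim K = 2 and the simplices of K are:

  0-simplices (5): A, B, D, E, F
  1-simplices (10): AB, AD, AE, AF, BD, BE, BF, DE, DF, EF
  2-simplices (5): ABD, ABF, ADE, BEF, DEF

so the chain groups are C_0 ≅ Z^5, C_1 ≅ Z^10, C_2 ≅ Z^5.

∂_1: C_1 → C_0 maps an edge to its endpoints' difference, ∂[p,q] = q − p. For instance
  ∂BE = E − B.
This gives a 5×10 integer matrix of rank 4; reducing to Smith normal form yields diagonal entries (1,1,1,1).

Boundary ∂_2: C_2 → C_1 maps a triangle to the signed sum of its edges. For instance
  ∂DEF = EF − DF + DE,
  ∂ABF = BF − AF + AB.
This gives a 10×5 integer matrix of rank 5; reducing to Smith normal form yields diagonal entries (1,1,1,1,1).

Reading off H_k = ker ∂_k / im ∂_{k+1}:

  H_0: rank C_0 − rank ∂_1 = 5 − 4 = 1, and the invariant factors of ∂_1 are all 1, so H_0 ≅ Z.
  H_1: rank ker ∂_1 − rank ∂_2 = (10 − 4) − 5 = 1, and the invariant factors of ∂_2 are all 1, so H_1 ≅ Z.
  H_2: rank ker ∂_2 − rank ∂_3 = (5 − 5) − 0 = 0, and there is no ∂_3, so H_2 ≅ 0.

As a check, the Euler characteristic is 5 − 10 + 5 = 0, which agrees with 1 − 1 + 0 = 0.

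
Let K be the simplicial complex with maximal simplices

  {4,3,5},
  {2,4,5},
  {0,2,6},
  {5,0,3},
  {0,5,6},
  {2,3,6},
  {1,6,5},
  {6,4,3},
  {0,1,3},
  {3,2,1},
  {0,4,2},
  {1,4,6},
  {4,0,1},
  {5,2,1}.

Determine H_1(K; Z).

H_1 = Z^2.

K has 7 vertices, 21 edges, 14 triangles.
rank ∂_1 = 6, rank ∂_2 = 13 ⇒ b_1 = 21 − 6 − 13 = 2; all invariant factors of ∂_2 are 1 so no torsion. So H_1 = Z^2.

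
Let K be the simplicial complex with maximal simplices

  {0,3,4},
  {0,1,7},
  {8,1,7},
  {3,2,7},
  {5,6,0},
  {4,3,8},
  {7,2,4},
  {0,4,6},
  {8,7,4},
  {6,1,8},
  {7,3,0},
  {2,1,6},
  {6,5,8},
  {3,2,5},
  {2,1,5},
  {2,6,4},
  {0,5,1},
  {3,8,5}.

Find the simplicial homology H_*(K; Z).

Take the total order 0 < 1 < 2 < 3 < 4 < 5 < 6 < 7 < 8 on the vertex set. Then K (dimension 2) consists of the simplices:

  0-simplices (9): [0], [1], [2], [3], [4], [5], [6], [7], [8]
  1-simplices (27): (27 of them)
  2-simplices (18): [0,1,5], [0,1,7], [0,3,4], [0,3,7], [0,4,6], [0,5,6], [1,2,5], [1,2,6], [1,6,8], [1,7,8], [2,3,5], [2,3,7], [2,4,6], [2,4,7], [3,4,8], [3,5,8], [4,7,8], [5,6,8]

so the chain groups are C_0 ≅ Z^9, C_1 ≅ Z^27, C_2 ≅ Z^18.

The boundary map ∂_1: C_1 → C_0 is given by ∂[p,q] = [q] − [p]. For instance
  ∂[5,6] = [6] − [5].
As a 9×27 matrix over Z this has rank 8, with invariant factors (1,1,1,1,1,1,1,1).

The boundary map ∂_2: C_2 → C_1 sends each 2-simplex [p,q,r] to [q,r] − [p,r] + [p,q]. For instance
  ∂[1,2,6] = [2,6] − [1,6] + [1,2],
  ∂[1,2,5] = [2,5] − [1,5] + [1,2].
This gives a 27×18 integer matrix of rank 18; reducing to Smith normal form yields diagonal entries (1,1,1,1,1,1,1,1,1,1,1,1,1,1,1,1,1,2).

Computing H_k = (kernel of ∂_k) / (image of ∂_{k+1}):

  H_0: rank C_0 − rank ∂_1 = 9 − 8 = 1, and the invariant factors of ∂_1 are all 1, so H_0 ≅ Z.
  H_1: rank ker ∂_1 − rank ∂_2 = (27 − 8) − 18 = 1, and ∂_2 has invariant factor 2 > 1, so H_1 ≅ Z ⊕ Z/2.
  H_2: rank ker ∂_2 − rank ∂_3 = (18 − 18) − 0 = 0, and there is no ∂_3, so H_2 ≅ 0.

As a check, the Euler characteristic is 9 − 27 + 18 = 0, which agrees with 1 − 1 + 0 = 0.

H_0 = Z,  H_1 = Z ⊕ Z/2,  H_2 = 0.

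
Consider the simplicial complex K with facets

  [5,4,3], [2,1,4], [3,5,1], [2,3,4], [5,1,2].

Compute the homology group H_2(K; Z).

K has 5 vertices, 10 edges, 5 triangles.
rank ∂_2 = 5, rank ∂_3 = 0 ⇒ b_2 = 5 − 5 − 0 = 0. So H_2 ≅ 0.

H_2 ≅ 0.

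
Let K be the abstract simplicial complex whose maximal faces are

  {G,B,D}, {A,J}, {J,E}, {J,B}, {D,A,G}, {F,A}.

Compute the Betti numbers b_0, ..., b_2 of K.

b_0 = 1, b_1 = 1, b_2 = 0.

Order the vertices as A < B < D < E < F < G < J. Listing each simplex with vertices in this order, K has dimension 2 with simplices:

  0-simplices (7): A, B, D, E, F, G, J
  1-simplices (9): AD, AF, AG, AJ, BD, BG, BJ, DG, EJ
  2-simplices (2): ADG, BDG

giving chain groups C_0 ≅ Z^7, C_1 ≅ Z^9, C_2 ≅ Z^2.

The boundary map ∂_1: C_1 → C_0 sends each edge [p,q] (with p < q) to q − p. For instance
  ∂AF = F − A.
The resulting 7×9 matrix has rank 6, and its Smith normal form has invariant factors (1,1,1,1,1,1).

Boundary ∂_2: C_2 → C_1 sends each 2-simplex [p,q,r] to [q,r] − [p,r] + [p,q]. For instance
  ∂BDG = DG − BG + BD,
  ∂ADG = DG − AG + AD.
This gives a 9×2 integer matrix of rank 2; reducing to Smith normal form yields diagonal entries (1,1).

Now H_k = ker ∂_k / im ∂_{k+1}, so:

  H_0: rank C_0 − rank ∂_1 = 7 − 6 = 1, and the invariant factors of ∂_1 are all 1, so H_0 = Z.
  H_1: rank ker ∂_1 − rank ∂_2 = (9 − 6) − 2 = 1, and the invariant factors of ∂_2 are all 1, so H_1 = Z.
  H_2: rank ker ∂_2 − rank ∂_3 = (2 − 2) − 0 = 0, and there is no ∂_3, so H_2 = 0.

Hence the Betti numbers are b_0 = 1, b_1 = 1, b_2 = 0.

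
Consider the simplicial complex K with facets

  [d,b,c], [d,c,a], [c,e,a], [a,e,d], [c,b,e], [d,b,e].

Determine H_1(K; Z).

Take the total order a < b < c < d < e on the vertex set. Then K (dimension 2) consists of the simplices:

  0-simplices (5): a, b, c, d, e
  1-simplices (9): ac, ad, ae, bc, bd, be, cd, ce, de
  2-simplices (6): acd, ace, ade, bcd, bce, bde

Hence C_0 ≅ Z^5, C_1 ≅ Z^9, C_2 ≅ Z^6.

∂_1: C_1 → C_0 is given by ∂[p,q] = [q] − [p]. For instance
  ∂ae = e − a.
The resulting 5×9 matrix has rank 4, and its Smith normal form has invariant factors (1,1,1,1).

Boundary ∂_2: C_2 → C_1 sends each 2-simplex [p,q,r] to [q,r] − [p,r] + [p,q]. For instance
  ∂bde = de − be + bd,
  ∂ade = de − ae + ad.
This gives a 9×6 integer matrix of rank 5; reducing to Smith normal form yields diagonal entries (1,1,1,1,1).

Now H_k = ker ∂_k / im ∂_{k+1}, so:

  H_1: rank ker ∂_1 − rank ∂_2 = (9 − 4) − 5 = 0, and the invariant factors of ∂_2 are all 1, so H_1 = 0.

(K is a triangulation of the 2-sphere S^2.)

H_1 = 0.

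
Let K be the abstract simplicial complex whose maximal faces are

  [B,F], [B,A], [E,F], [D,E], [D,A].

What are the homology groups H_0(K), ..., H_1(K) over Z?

H_0 = Z,  H_1 = Z.

Fix the vertex order A < B < D < E < F and write every simplex with vertices in increasing order. Then dim K = 1 and the simplices of K are:

  0-simplices (5): A, B, D, E, F
  1-simplices (5): AB, AD, BF, DE, EF

giving chain groups C_0 ≅ Z^5, C_1 ≅ Z^5.

The boundary map ∂_1: C_1 → C_0 maps an edge to its endpoints' difference, ∂[p,q] = q − p. For instance
  ∂EF = F − E.
The resulting 5×5 matrix has rank 4, and its Smith normal form has invariant factors (1,1,1,1).

Reading off H_k = ker ∂_k / im ∂_{k+1}:

  H_0: rank C_0 − rank ∂_1 = 5 − 4 = 1, and the invariant factors of ∂_1 are all 1, so H_0 = Z.
  H_1: rank ker ∂_1 − rank ∂_2 = (5 − 4) − 0 = 1, and there is no ∂_2, so H_1 = Z.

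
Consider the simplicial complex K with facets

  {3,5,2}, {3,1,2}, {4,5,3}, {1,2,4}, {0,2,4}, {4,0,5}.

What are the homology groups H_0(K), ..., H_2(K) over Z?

H_0 ≅ Z,  H_1 ≅ Z,  H_2 = 0.

We work with the vertex ordering 0 < 1 < 2 < 3 < 4 < 5. The simplices of K, each written with vertices in increasing order, are:

  0-simplices (6): [0], [1], [2], [3], [4], [5]
  1-simplices (12): [0,2], [0,4], [0,5], [1,2], [1,3], [1,4], [2,3], [2,4], [2,5], [3,4], [3,5], [4,5]
  2-simplices (6): [0,2,4], [0,4,5], [1,2,3], [1,2,4], [2,3,5], [3,4,5]

giving chain groups C_0 ≅ Z^6, C_1 ≅ Z^12, C_2 ≅ Z^6.

The boundary map ∂_1: C_1 → C_0 is given by ∂[p,q] = [q] − [p]. For instance
  ∂[2,4] = [4] − [2].
As a 6×12 matrix over Z this has rank 5, with invariant factors (1,1,1,1,1).

The boundary map ∂_2: C_2 → C_1 acts by ∂[p,q,r] = [q,r] − [p,r] + [p,q]. For instance
  ∂[0,2,4] = [2,4] − [0,4] + [0,2],
  ∂[3,4,5] = [4,5] − [3,5] + [3,4].
The resulting 12×6 matrix has rank 6, and its Smith normal form has invariant factors (1,1,1,1,1,1).

Now H_k = ker ∂_k / im ∂_{k+1}, so:

  H_0: rank C_0 − rank ∂_1 = 6 − 5 = 1, and the invariant factors of ∂_1 are all 1, so H_0 ≅ Z.
  H_1: rank ker ∂_1 − rank ∂_2 = (12 − 5) − 6 = 1, and the invariant factors of ∂_2 are all 1, so H_1 ≅ Z.
  H_2: rank ker ∂_2 − rank ∂_3 = (6 − 6) − 0 = 0, and there is no ∂_3, so H_2 ≅ 0.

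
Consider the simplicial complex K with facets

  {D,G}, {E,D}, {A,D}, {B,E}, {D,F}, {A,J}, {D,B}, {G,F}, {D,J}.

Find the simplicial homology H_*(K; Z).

H_0 ≅ Z,  H_1 ≅ Z^3.

K has 7 vertices, 9 edges.
rank ∂_0 = 0, rank ∂_1 = 6 ⇒ b_0 = 7 − 0 − 6 = 1; all invariant factors of ∂_1 are 1 so no torsion. So H_0 = Z.
rank ∂_1 = 6, rank ∂_2 = 0 ⇒ b_1 = 9 − 6 − 0 = 3. So H_1 = Z^3.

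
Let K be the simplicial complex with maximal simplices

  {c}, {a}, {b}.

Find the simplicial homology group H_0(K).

H_0 ≅ Z^3.

Fix the vertex order a < b < c and write every simplex with vertices in increasing order. Then dim K = 0 and the simplices of K are:

  0-simplices (3): a, b, c

giving chain groups C_0 ≅ Z^3.

From H_k ≅ ker(∂_k) / im(∂_{k+1}) we obtain:

  H_0: rank C_0 − rank ∂_1 = 3 − 0 = 3, and there is no ∂_1, so H_0 ≅ Z^3.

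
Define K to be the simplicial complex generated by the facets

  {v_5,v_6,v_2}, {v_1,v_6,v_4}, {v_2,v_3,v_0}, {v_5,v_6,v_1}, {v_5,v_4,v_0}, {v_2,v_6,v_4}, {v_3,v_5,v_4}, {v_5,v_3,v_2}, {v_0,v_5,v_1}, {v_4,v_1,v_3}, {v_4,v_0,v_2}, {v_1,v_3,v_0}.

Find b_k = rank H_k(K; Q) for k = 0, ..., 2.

b_0 = 1, b_1 = 0, b_2 = 0.

Fix the vertex order v_0 < v_1 < v_2 < v_3 < v_4 < v_5 < v_6 and write every simplex with vertices in increasing order. Then dim K = 2 and the simplices of K are:

  0-simplices (7): [v_0], [v_1], [v_2], [v_3], [v_4], [v_5], [v_6]
  1-simplices (18): (18 of them)
  2-simplices (12): (12 of them)

so the chain groups are C_0 ≅ Z^7, C_1 ≅ Z^18, C_2 ≅ Z^12.

Boundary ∂_1: C_1 → C_0 sends each edge [p,q] (with p < q) to q − p. For instance
  ∂[v_2,v_5] = [v_5] − [v_2].
This gives a 7×18 integer matrix of rank 6; reducing to Smith normal form yields diagonal entries (1,1,1,1,1,1).

∂_2: C_2 → C_1 sends each 2-simplex [p,q,r] to [q,r] − [p,r] + [p,q]. For instance
  ∂[v_0,v_4,v_5] = [v_4,v_5] − [v_0,v_5] + [v_0,v_4],
  ∂[v_0,v_2,v_4] = [v_2,v_4] − [v_0,v_4] + [v_0,v_2].
As a 18×12 matrix over Z this has rank 12, with invariant factors (1,1,1,1,1,1,1,1,1,1,1,2).

From H_k ≅ ker(∂_k) / im(∂_{k+1}) we obtain:

  H_0: rank C_0 − rank ∂_1 = 7 − 6 = 1, and the invariant factors of ∂_1 are all 1, so H_0 ≅ Z.
  H_1: rank ker ∂_1 − rank ∂_2 = (18 − 6) − 12 = 0, and ∂_2 has invariant factor 2 > 1, so H_1 ≅ Z/2.
  H_2: rank ker ∂_2 − rank ∂_3 = (12 − 12) − 0 = 0, and there is no ∂_3, so H_2 ≅ 0.

As a check, the Euler characteristic is 7 − 18 + 12 = 1, which agrees with 1 − 0 + 0 = 1.
(K is a triangulation of the real projective plane RP^2.)

Hence the Betti numbers are b_0 = 1, b_1 = 0, b_2 = 0.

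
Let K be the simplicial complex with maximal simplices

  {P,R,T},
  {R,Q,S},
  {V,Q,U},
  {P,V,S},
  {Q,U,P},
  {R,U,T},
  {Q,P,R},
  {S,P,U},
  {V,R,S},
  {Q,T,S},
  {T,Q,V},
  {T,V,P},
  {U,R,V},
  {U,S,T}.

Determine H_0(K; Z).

K has 7 vertices, 21 edges, 14 triangles.
rank ∂_0 = 0, rank ∂_1 = 6 ⇒ b_0 = 7 − 0 − 6 = 1; all invariant factors of ∂_1 are 1 so no torsion. So H_0 ≅ Z.

H_0 ≅ Z.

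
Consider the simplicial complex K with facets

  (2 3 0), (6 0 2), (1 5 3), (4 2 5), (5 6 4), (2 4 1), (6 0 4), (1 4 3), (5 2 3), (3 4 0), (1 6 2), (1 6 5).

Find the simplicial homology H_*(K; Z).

We work with the vertex ordering 0 < 1 < 2 < 3 < 4 < 5 < 6. The simplices of K, each written with vertices in increasing order, are:

  0-simplices (7): [0], [1], [2], [3], [4], [5], [6]
  1-simplices (18): [0,2], [0,3], [0,4], [0,6], [1,2], [1,3], [1,4], [1,5], [1,6], [2,3], [2,4], [2,5], [2,6], [3,4], [3,5], [4,5], [4,6], [5,6]
  2-simplices (12): [0,2,3], [0,2,6], [0,3,4], [0,4,6], [1,2,4], [1,2,6], [1,3,4], [1,3,5], [1,5,6], [2,3,5], [2,4,5], [4,5,6]

giving chain groups C_0 ≅ Z^7, C_1 ≅ Z^18, C_2 ≅ Z^12.

∂_1: C_1 → C_0 maps an edge to its endpoints' difference, ∂[p,q] = q − p. For instance
  ∂[1,6] = [6] − [1].
As a 7×18 matrix over Z this has rank 6, with invariant factors (1,1,1,1,1,1).

Boundary ∂_2: C_2 → C_1 acts by ∂[p,q,r] = [q,r] − [p,r] + [p,q]. For instance
  ∂[2,4,5] = [4,5] − [2,5] + [2,4],
  ∂[0,4,6] = [4,6] − [0,6] + [0,4].
The resulting 18×12 matrix has rank 12, and its Smith normal form has invariant factors (1,1,1,1,1,1,1,1,1,1,1,2).

Reading off H_k = ker ∂_k / im ∂_{k+1}:

  H_0: rank C_0 − rank ∂_1 = 7 − 6 = 1, and the invariant factors of ∂_1 are all 1, so H_0 = Z.
  H_1: rank ker ∂_1 − rank ∂_2 = (18 − 6) − 12 = 0, and ∂_2 has invariant factor 2 > 1, so H_1 = Z/2.
  H_2: rank ker ∂_2 − rank ∂_3 = (12 − 12) − 0 = 0, and there is no ∂_3, so H_2 = 0.

As a check, the Euler characteristic is 7 − 18 + 12 = 1, which agrees with 1 − 0 + 0 = 1.

H_0 = Z,  H_1 = Z/2,  H_2 = 0.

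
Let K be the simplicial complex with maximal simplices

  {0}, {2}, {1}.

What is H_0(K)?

Fix the vertex order 0 < 1 < 2 and write every simplex with vertices in increasing order. Then dim K = 0 and the simplices of K are:

  0-simplices (3): [0], [1], [2]

giving chain groups C_0 ≅ Z^3.

Reading off H_k = ker ∂_k / im ∂_{k+1}:

  H_0: rank C_0 − rank ∂_1 = 3 − 0 = 3, and there is no ∂_1, so H_0 = Z^3.

H_0 ≅ Z^3.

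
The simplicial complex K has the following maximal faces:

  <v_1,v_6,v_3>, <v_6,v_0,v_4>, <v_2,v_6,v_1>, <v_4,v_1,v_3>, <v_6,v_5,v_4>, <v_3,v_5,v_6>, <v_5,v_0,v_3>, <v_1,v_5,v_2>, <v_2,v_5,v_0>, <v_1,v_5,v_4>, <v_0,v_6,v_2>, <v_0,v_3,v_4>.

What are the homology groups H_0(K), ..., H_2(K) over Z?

H_0 = Z,  H_1 = Z_2,  H_2 = 0.

We work with the vertex ordering v_0 < v_1 < v_2 < v_3 < v_4 < v_5 < v_6. The simplices of K, each written with vertices in increasing order, are:

  0-simplices (7): [v_0], [v_1], [v_2], [v_3], [v_4], [v_5], [v_6]
  1-simplices (18): (18 of them)
  2-simplices (12): (12 of them)

giving chain groups C_0 ≅ Z^7, C_1 ≅ Z^18, C_2 ≅ Z^12.

∂_1: C_1 → C_0 is given by ∂[p,q] = [q] − [p]. For instance
  ∂[v_3,v_6] = [v_6] − [v_3].
As a 7×18 matrix over Z this has rank 6, with invariant factors (1,1,1,1,1,1).

∂_2: C_2 → C_1 maps a triangle to the signed sum of its edges. For instance
  ∂[v_0,v_3,v_5] = [v_3,v_5] − [v_0,v_5] + [v_0,v_3],
  ∂[v_1,v_2,v_5] = [v_2,v_5] − [v_1,v_5] + [v_1,v_2].
The resulting 18×12 matrix has rank 12, and its Smith normal form has invariant factors (1,1,1,1,1,1,1,1,1,1,1,2).

From H_k ≅ ker(∂_k) / im(∂_{k+1}) we obtain:

  H_0: rank C_0 − rank ∂_1 = 7 − 6 = 1, and the invariant factors of ∂_1 are all 1, so H_0 ≅ Z.
  H_1: rank ker ∂_1 − rank ∂_2 = (18 − 6) − 12 = 0, and ∂_2 has invariant factor 2 > 1, so H_1 ≅ Z_2.
  H_2: rank ker ∂_2 − rank ∂_3 = (12 − 12) − 0 = 0, and there is no ∂_3, so H_2 ≅ 0.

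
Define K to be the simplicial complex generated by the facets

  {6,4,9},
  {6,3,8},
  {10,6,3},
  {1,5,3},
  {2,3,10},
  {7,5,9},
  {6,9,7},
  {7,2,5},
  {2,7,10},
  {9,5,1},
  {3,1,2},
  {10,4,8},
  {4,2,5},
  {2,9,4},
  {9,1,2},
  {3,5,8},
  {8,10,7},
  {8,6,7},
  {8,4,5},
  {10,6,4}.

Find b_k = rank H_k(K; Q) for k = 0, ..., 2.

b_0 = 1, b_1 = 1, b_2 = 0.

Order the vertices as 1 < 2 < 3 < 4 < 5 < 6 < 7 < 8 < 9 < 10. Listing each simplex with vertices in this order, K has dimension 2 with simplices:

  0-simplices (10): [1], [2], [3], [4], [5], [6], [7], [8], [9], [10]
  1-simplices (30): (30 of them)
  2-simplices (20): (20 of them)

giving chain groups C_0 ≅ Z^10, C_1 ≅ Z^30, C_2 ≅ Z^20.

Boundary ∂_1: C_1 → C_0 maps an edge to its endpoints' difference, ∂[p,q] = q − p.
The resulting 10×30 matrix has rank 9, and its Smith normal form has invariant factors (1,1,1,1,1,1,1,1,1).

The boundary map ∂_2: C_2 → C_1 sends each 2-simplex [p,q,r] to [q,r] − [p,r] + [p,q]. For instance
  ∂[2,4,5] = [4,5] − [2,5] + [2,4],
  ∂[1,5,9] = [5,9] − [1,9] + [1,5].
This gives a 30×20 integer matrix of rank 20; reducing to Smith normal form yields diagonal entries (1,1,1,1,1,1,1,1,1,1,1,1,1,1,1,1,1,1,1,2).

Reading off H_k = ker ∂_k / im ∂_{k+1}:

  H_0: rank C_0 − rank ∂_1 = 10 − 9 = 1, and the invariant factors of ∂_1 are all 1, so H_0 = Z.
  H_1: rank ker ∂_1 − rank ∂_2 = (30 − 9) − 20 = 1, and ∂_2 has invariant factor 2 > 1, so H_1 = Z ⊕ Z/2Z.
  H_2: rank ker ∂_2 − rank ∂_3 = (20 − 20) − 0 = 0, and there is no ∂_3, so H_2 = 0.

As a check, the Euler characteristic is 10 − 30 + 20 = 0, which agrees with 1 − 1 + 0 = 0.

Hence the Betti numbers are b_0 = 1, b_1 = 1, b_2 = 0.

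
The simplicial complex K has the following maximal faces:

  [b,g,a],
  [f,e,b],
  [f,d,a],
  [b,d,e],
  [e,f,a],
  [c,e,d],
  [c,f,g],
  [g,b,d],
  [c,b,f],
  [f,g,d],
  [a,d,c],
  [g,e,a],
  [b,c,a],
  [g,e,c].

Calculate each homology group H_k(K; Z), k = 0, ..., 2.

H_0 = Z,  H_1 = Z^2,  H_2 = Z.

We work with the vertex ordering a < b < c < d < e < f < g. The simplices of K, each written with vertices in increasing order, are:

  0-simplices (7): a, b, c, d, e, f, g
  1-simplices (21): ab, ac, ad, ae, af, ag, bc, bd, be, bf, bg, cd, ce, cf, cg, de, df, dg, ef, eg, fg
  2-simplices (14): abc, abg, acd, adf, aef, aeg, bcf, bde, bdg, bef, cde, ceg, cfg, dfg

so the chain groups are C_0 ≅ Z^7, C_1 ≅ Z^21, C_2 ≅ Z^14.

∂_1: C_1 → C_0 is given by ∂[p,q] = [q] − [p]. For instance
  ∂be = e − b.
The resulting 7×21 matrix has rank 6, and its Smith normal form has invariant factors (1,1,1,1,1,1).

∂_2: C_2 → C_1 acts by ∂[p,q,r] = [q,r] − [p,r] + [p,q]. For instance
  ∂abg = bg − ag + ab,
  ∂cde = de − ce + cd.
The 21×14 boundary matrix has rank 13 and Smith normal form diag(1,1,1,1,1,1,1,1,1,1,1,1,1).

Now H_k = ker ∂_k / im ∂_{k+1}, so:

  H_0: rank C_0 − rank ∂_1 = 7 − 6 = 1, and the invariant factors of ∂_1 are all 1, so H_0 ≅ Z.
  H_1: rank ker ∂_1 − rank ∂_2 = (21 − 6) − 13 = 2, and the invariant factors of ∂_2 are all 1, so H_1 ≅ Z^2.
  H_2: rank ker ∂_2 − rank ∂_3 = (14 − 13) − 0 = 1, and there is no ∂_3, so H_2 ≅ Z.

As a check, the Euler characteristic is 7 − 21 + 14 = 0, which agrees with 1 − 2 + 1 = 0.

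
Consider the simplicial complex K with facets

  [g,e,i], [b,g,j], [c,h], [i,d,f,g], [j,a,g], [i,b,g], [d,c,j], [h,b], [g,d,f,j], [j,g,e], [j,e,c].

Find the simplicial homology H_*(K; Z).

H_0 = Z,  H_1 = Z,  H_2 = 0,  H_3 = 0.

We work with the vertex ordering a < b < c < d < e < f < g < h < i < j. The simplices of K, each written with vertices in increasing order, are:

  0-simplices (10): a, b, c, d, e, f, g, h, i, j
  1-simplices (22): ag, aj, bg, bh, bi, bj, cd, ce, ch, cj, df, dg, di, dj, eg, ei, ej, fg, fi, fj, gi, gj
  2-simplices (14): agj, bgi, bgj, cdj, cej, dfg, dfi, dfj, dgi, dgj, egi, egj, fgi, fgj
  3-simplices (2): dfgi, dfgj

Hence C_0 ≅ Z^10, C_1 ≅ Z^22, C_2 ≅ Z^14, C_3 ≅ Z^2.

The boundary map ∂_1: C_1 → C_0 maps an edge to its endpoints' difference, ∂[p,q] = q − p. For instance
  ∂fg = g − f.
The 10×22 boundary matrix has rank 9 and Smith normal form diag(1,1,1,1,1,1,1,1,1).

∂_2: C_2 → C_1 sends each 2-simplex [p,q,r] to [q,r] − [p,r] + [p,q]. For instance
  ∂bgi = gi − bi + bg,
  ∂dgj = gj − dj + dg.
The 22×14 boundary matrix has rank 12 and Smith normal form diag(1,1,1,1,1,1,1,1,1,1,1,1).

The boundary map ∂_3: C_3 → C_2 sends each 3-simplex σ to the alternating sum Σ_i (−1)^i (σ with its i-th vertex removed). For instance
  ∂dfgi = fgi − dgi + dfi − dfg,
  ∂dfgj = fgj − dgj + dfj − dfg.
The resulting 14×2 matrix has rank 2, and its Smith normal form has invariant factors (1,1).

Reading off H_k = ker ∂_k / im ∂_{k+1}:

  H_0: rank C_0 − rank ∂_1 = 10 − 9 = 1, and the invariant factors of ∂_1 are all 1, so H_0 = Z.
  H_1: rank ker ∂_1 − rank ∂_2 = (22 − 9) − 12 = 1, and the invariant factors of ∂_2 are all 1, so H_1 = Z.
  H_2: rank ker ∂_2 − rank ∂_3 = (14 − 12) − 2 = 0, and the invariant factors of ∂_3 are all 1, so H_2 = 0.
  H_3: rank ker ∂_3 − rank ∂_4 = (2 − 2) − 0 = 0, and there is no ∂_4, so H_3 = 0.

As a check, the Euler characteristic is 10 − 22 + 14 − 2 = 0, which agrees with 1 − 1 + 0 − 0 = 0.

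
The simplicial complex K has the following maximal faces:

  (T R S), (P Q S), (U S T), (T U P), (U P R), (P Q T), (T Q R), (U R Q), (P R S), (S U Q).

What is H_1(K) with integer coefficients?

K has 6 vertices, 15 edges, 10 triangles.
rank ∂_1 = 5, rank ∂_2 = 10 ⇒ b_1 = 15 − 5 − 10 = 0; ∂_2 has invariant factor(s) [2] giving torsion. So H_1 = Z/2.

H_1 ≅ Z/2.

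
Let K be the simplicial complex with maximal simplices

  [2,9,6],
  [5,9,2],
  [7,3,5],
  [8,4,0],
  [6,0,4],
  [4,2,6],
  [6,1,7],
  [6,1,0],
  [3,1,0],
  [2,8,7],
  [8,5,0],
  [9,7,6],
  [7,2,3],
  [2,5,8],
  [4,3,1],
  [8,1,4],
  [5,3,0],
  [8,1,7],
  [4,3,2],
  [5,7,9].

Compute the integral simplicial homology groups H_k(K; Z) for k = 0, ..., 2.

H_0 ≅ Z,  H_1 ≅ Z × Z/2,  H_2 = 0.

Take the total order 0 < 1 < 2 < 3 < 4 < 5 < 6 < 7 < 8 < 9 on the vertex set. Then K (dimension 2) consists of the simplices:

  0-simplices (10): [0], [1], [2], [3], [4], [5], [6], [7], [8], [9]
  1-simplices (30): (30 of them)
  2-simplices (20): (20 of them)

Hence C_0 ≅ Z^10, C_1 ≅ Z^30, C_2 ≅ Z^20.

The boundary map ∂_1: C_1 → C_0 is given by ∂[p,q] = [q] − [p]. For instance
  ∂[0,4] = [4] − [0].
This gives a 10×30 integer matrix of rank 9; reducing to Smith normal form yields diagonal entries (1,1,1,1,1,1,1,1,1).

∂_2: C_2 → C_1 acts by ∂[p,q,r] = [q,r] − [p,r] + [p,q]. For instance
  ∂[0,3,5] = [3,5] − [0,5] + [0,3],
  ∂[6,7,9] = [7,9] − [6,9] + [6,7].
This gives a 30×20 integer matrix of rank 20; reducing to Smith normal form yields diagonal entries (1,1,1,1,1,1,1,1,1,1,1,1,1,1,1,1,1,1,1,2).

Computing H_k = (kernel of ∂_k) / (image of ∂_{k+1}):

  H_0: rank C_0 − rank ∂_1 = 10 − 9 = 1, and the invariant factors of ∂_1 are all 1, so H_0 = Z.
  H_1: rank ker ∂_1 − rank ∂_2 = (30 − 9) − 20 = 1, and ∂_2 has invariant factor 2 > 1, so H_1 = Z × Z/2.
  H_2: rank ker ∂_2 − rank ∂_3 = (20 − 20) − 0 = 0, and there is no ∂_3, so H_2 = 0.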